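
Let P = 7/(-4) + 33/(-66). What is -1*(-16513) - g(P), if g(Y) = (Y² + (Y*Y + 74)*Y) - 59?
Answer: 1071669/64 ≈ 16745.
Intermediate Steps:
P = -9/4 (P = 7*(-¼) + 33*(-1/66) = -7/4 - ½ = -9/4 ≈ -2.2500)
g(Y) = -59 + Y² + Y*(74 + Y²) (g(Y) = (Y² + (Y² + 74)*Y) - 59 = (Y² + (74 + Y²)*Y) - 59 = (Y² + Y*(74 + Y²)) - 59 = -59 + Y² + Y*(74 + Y²))
-1*(-16513) - g(P) = -1*(-16513) - (-59 + (-9/4)² + (-9/4)³ + 74*(-9/4)) = 16513 - (-59 + 81/16 - 729/64 - 333/2) = 16513 - 1*(-14837/64) = 16513 + 14837/64 = 1071669/64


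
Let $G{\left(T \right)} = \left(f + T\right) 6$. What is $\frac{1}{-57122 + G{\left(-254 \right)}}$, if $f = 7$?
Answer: $- \frac{1}{58604} \approx -1.7064 \cdot 10^{-5}$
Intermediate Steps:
$G{\left(T \right)} = 42 + 6 T$ ($G{\left(T \right)} = \left(7 + T\right) 6 = 42 + 6 T$)
$\frac{1}{-57122 + G{\left(-254 \right)}} = \frac{1}{-57122 + \left(42 + 6 \left(-254\right)\right)} = \frac{1}{-57122 + \left(42 - 1524\right)} = \frac{1}{-57122 - 1482} = \frac{1}{-58604} = - \frac{1}{58604}$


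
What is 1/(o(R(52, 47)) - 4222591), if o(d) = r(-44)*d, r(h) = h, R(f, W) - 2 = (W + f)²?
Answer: -1/4653923 ≈ -2.1487e-7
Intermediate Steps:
R(f, W) = 2 + (W + f)²
o(d) = -44*d
1/(o(R(52, 47)) - 4222591) = 1/(-44*(2 + (47 + 52)²) - 4222591) = 1/(-44*(2 + 99²) - 4222591) = 1/(-44*(2 + 9801) - 4222591) = 1/(-44*9803 - 4222591) = 1/(-431332 - 4222591) = 1/(-4653923) = -1/4653923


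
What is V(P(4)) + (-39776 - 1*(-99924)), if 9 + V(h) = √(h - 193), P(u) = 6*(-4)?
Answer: 60139 + I*√217 ≈ 60139.0 + 14.731*I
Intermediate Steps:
P(u) = -24
V(h) = -9 + √(-193 + h) (V(h) = -9 + √(h - 193) = -9 + √(-193 + h))
V(P(4)) + (-39776 - 1*(-99924)) = (-9 + √(-193 - 24)) + (-39776 - 1*(-99924)) = (-9 + √(-217)) + (-39776 + 99924) = (-9 + I*√217) + 60148 = 60139 + I*√217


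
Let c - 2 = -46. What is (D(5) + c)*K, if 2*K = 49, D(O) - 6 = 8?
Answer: -735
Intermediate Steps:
c = -44 (c = 2 - 46 = -44)
D(O) = 14 (D(O) = 6 + 8 = 14)
K = 49/2 (K = (1/2)*49 = 49/2 ≈ 24.500)
(D(5) + c)*K = (14 - 44)*(49/2) = -30*49/2 = -735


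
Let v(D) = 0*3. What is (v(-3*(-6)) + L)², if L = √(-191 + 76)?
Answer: -115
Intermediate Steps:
v(D) = 0
L = I*√115 (L = √(-115) = I*√115 ≈ 10.724*I)
(v(-3*(-6)) + L)² = (0 + I*√115)² = (I*√115)² = -115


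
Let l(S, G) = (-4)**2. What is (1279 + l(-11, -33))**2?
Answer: 1677025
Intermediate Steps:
l(S, G) = 16
(1279 + l(-11, -33))**2 = (1279 + 16)**2 = 1295**2 = 1677025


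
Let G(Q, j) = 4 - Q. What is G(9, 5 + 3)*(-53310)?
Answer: 266550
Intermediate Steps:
G(9, 5 + 3)*(-53310) = (4 - 1*9)*(-53310) = (4 - 9)*(-53310) = -5*(-53310) = 266550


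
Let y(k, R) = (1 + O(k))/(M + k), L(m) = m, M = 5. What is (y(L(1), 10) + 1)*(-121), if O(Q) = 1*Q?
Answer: -484/3 ≈ -161.33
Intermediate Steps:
O(Q) = Q
y(k, R) = (1 + k)/(5 + k)
(y(L(1), 10) + 1)*(-121) = ((1 + 1)/(5 + 1) + 1)*(-121) = (2/6 + 1)*(-121) = ((1/6)*2 + 1)*(-121) = (1/3 + 1)*(-121) = (4/3)*(-121) = -484/3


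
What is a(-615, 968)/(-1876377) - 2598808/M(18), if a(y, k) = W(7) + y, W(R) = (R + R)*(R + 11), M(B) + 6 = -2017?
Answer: 1625448097655/1265303557 ≈ 1284.6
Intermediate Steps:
M(B) = -2023 (M(B) = -6 - 2017 = -2023)
W(R) = 2*R*(11 + R) (W(R) = (2*R)*(11 + R) = 2*R*(11 + R))
a(y, k) = 252 + y (a(y, k) = 2*7*(11 + 7) + y = 2*7*18 + y = 252 + y)
a(-615, 968)/(-1876377) - 2598808/M(18) = (252 - 615)/(-1876377) - 2598808/(-2023) = -363*(-1/1876377) - 2598808*(-1/2023) = 121/625459 + 2598808/2023 = 1625448097655/1265303557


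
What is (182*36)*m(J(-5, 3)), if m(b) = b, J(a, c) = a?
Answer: -32760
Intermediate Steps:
(182*36)*m(J(-5, 3)) = (182*36)*(-5) = 6552*(-5) = -32760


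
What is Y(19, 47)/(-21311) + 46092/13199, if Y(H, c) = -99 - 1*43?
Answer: 984140870/281283889 ≈ 3.4987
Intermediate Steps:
Y(H, c) = -142 (Y(H, c) = -99 - 43 = -142)
Y(19, 47)/(-21311) + 46092/13199 = -142/(-21311) + 46092/13199 = -142*(-1/21311) + 46092*(1/13199) = 142/21311 + 46092/13199 = 984140870/281283889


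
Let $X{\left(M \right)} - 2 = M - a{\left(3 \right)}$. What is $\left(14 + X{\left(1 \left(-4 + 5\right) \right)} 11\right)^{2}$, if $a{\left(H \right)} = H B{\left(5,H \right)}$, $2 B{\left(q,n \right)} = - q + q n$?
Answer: $13924$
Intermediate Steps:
$B{\left(q,n \right)} = - \frac{q}{2} + \frac{n q}{2}$ ($B{\left(q,n \right)} = \frac{- q + q n}{2} = \frac{- q + n q}{2} = - \frac{q}{2} + \frac{n q}{2}$)
$a{\left(H \right)} = H \left(- \frac{5}{2} + \frac{5 H}{2}\right)$ ($a{\left(H \right)} = H \frac{1}{2} \cdot 5 \left(-1 + H\right) = H \left(- \frac{5}{2} + \frac{5 H}{2}\right)$)
$X{\left(M \right)} = -13 + M$ ($X{\left(M \right)} = 2 + \left(M - \frac{5}{2} \cdot 3 \left(-1 + 3\right)\right) = 2 + \left(M - \frac{5}{2} \cdot 3 \cdot 2\right) = 2 + \left(M - 15\right) = 2 + \left(-15 + M\right) = -13 + M$)
$\left(14 + X{\left(1 \left(-4 + 5\right) \right)} 11\right)^{2} = \left(14 + \left(-13 + 1 \left(-4 + 5\right)\right) 11\right)^{2} = \left(14 + \left(-13 + 1 \cdot 1\right) 11\right)^{2} = \left(14 + \left(-13 + 1\right) 11\right)^{2} = \left(14 - 132\right)^{2} = \left(-118\right)^{2} = 13924$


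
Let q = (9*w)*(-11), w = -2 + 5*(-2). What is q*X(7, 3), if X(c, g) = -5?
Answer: -5940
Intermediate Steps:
w = -12 (w = -2 - 10 = -12)
q = 1188 (q = (9*(-12))*(-11) = -108*(-11) = 1188)
q*X(7, 3) = 1188*(-5) = -5940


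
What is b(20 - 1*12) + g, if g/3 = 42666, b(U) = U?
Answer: 128006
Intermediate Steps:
g = 127998 (g = 3*42666 = 127998)
b(20 - 1*12) + g = (20 - 1*12) + 127998 = (20 - 12) + 127998 = 8 + 127998 = 128006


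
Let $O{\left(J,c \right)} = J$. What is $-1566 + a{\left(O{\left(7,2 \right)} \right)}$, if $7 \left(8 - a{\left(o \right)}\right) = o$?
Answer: $-1559$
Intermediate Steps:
$a{\left(o \right)} = 8 - \frac{o}{7}$
$-1566 + a{\left(O{\left(7,2 \right)} \right)} = -1566 + \left(8 - 1\right) = -1566 + 7 = -1559$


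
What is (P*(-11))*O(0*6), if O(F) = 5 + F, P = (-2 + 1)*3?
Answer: 165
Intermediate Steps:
P = -3 (P = -1*3 = -3)
(P*(-11))*O(0*6) = (-3*(-11))*(5 + 0*6) = 33*(5 + 0) = 33*5 = 165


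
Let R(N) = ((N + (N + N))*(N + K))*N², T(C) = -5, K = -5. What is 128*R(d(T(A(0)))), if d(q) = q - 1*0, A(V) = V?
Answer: 480000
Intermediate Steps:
d(q) = q (d(q) = q + 0 = q)
R(N) = 3*N³*(-5 + N) (R(N) = ((N + (N + N))*(N - 5))*N² = ((N + 2*N)*(-5 + N))*N² = ((3*N)*(-5 + N))*N² = (3*N*(-5 + N))*N² = 3*N³*(-5 + N))
128*R(d(T(A(0)))) = 128*(3*(-5)³*(-5 - 5)) = 128*(3*(-125)*(-10)) = 128*3750 = 480000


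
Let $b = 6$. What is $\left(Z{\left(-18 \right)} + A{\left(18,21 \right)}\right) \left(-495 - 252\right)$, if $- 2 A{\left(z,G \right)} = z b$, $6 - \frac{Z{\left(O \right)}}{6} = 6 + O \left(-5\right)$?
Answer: $443718$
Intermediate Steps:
$Z{\left(O \right)} = 30 O$ ($Z{\left(O \right)} = 36 - 6 \left(6 + O \left(-5\right)\right) = 36 - 6 \left(6 - 5 O\right) = 36 + \left(-36 + 30 O\right) = 30 O$)
$A{\left(z,G \right)} = - 3 z$ ($A{\left(z,G \right)} = - \frac{z 6}{2} = - \frac{6 z}{2} = - 3 z$)
$\left(Z{\left(-18 \right)} + A{\left(18,21 \right)}\right) \left(-495 - 252\right) = \left(30 \left(-18\right) - 54\right) \left(-495 - 252\right) = \left(-540 - 54\right) \left(-747\right) = \left(-594\right) \left(-747\right) = 443718$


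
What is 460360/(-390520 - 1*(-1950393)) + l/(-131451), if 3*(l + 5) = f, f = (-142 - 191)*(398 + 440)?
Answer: 205618848439/205046865723 ≈ 1.0028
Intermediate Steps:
f = -279054 (f = -333*838 = -279054)
l = -93023 (l = -5 + (⅓)*(-279054) = -5 - 93018 = -93023)
460360/(-390520 - 1*(-1950393)) + l/(-131451) = 460360/(-390520 - 1*(-1950393)) - 93023/(-131451) = 460360/(-390520 + 1950393) - 93023*(-1/131451) = 460360/1559873 + 93023/131451 = 205618848439/205046865723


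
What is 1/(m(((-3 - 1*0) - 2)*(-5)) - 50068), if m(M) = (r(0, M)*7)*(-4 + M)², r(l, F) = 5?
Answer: -1/34633 ≈ -2.8874e-5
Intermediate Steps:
m(M) = 35*(-4 + M)² (m(M) = (5*7)*(-4 + M)² = 35*(-4 + M)²)
1/(m(((-3 - 1*0) - 2)*(-5)) - 50068) = 1/(35*(-4 + ((-3 - 1*0) - 2)*(-5))² - 50068) = 1/(35*(-4 + ((-3 + 0) - 2)*(-5))² - 50068) = 1/(35*(-4 + (-3 - 2)*(-5))² - 50068) = 1/(35*(-4 - 5*(-5))² - 50068) = 1/(35*(-4 + 25)² - 50068) = 1/(35*21² - 50068) = 1/(35*441 - 50068) = 1/(15435 - 50068) = 1/(-34633) = -1/34633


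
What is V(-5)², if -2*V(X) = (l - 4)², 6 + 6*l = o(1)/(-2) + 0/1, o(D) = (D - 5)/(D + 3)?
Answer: 12117361/82944 ≈ 146.09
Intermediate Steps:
o(D) = (-5 + D)/(3 + D)
l = -11/12 (l = -1 + (((-5 + 1)/(3 + 1))/(-2) + 0/1)/6 = -1 + ((-4/4)*(-½) + 0*1)/6 = -1 + (((¼)*(-4))*(-½) + 0)/6 = -1 + (-1*(-½) + 0)/6 = -1 + (½ + 0)/6 = -1 + (⅙)*(½) = -1 + 1/12 = -11/12 ≈ -0.91667)
V(X) = -3481/288 (V(X) = -(-11/12 - 4)²/2 = -(-59/12)²/2 = -½*3481/144 = -3481/288)
V(-5)² = (-3481/288)² = 12117361/82944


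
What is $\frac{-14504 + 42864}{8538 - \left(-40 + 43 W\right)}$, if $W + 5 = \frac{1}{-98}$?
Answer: $\frac{2779280}{861757} \approx 3.2251$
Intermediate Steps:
$W = - \frac{491}{98}$ ($W = -5 + \frac{1}{-98} = -5 - \frac{1}{98} = - \frac{491}{98} \approx -5.0102$)
$\frac{-14504 + 42864}{8538 - \left(-40 + 43 W\right)} = \frac{-14504 + 42864}{8538 + \left(40 - - \frac{21113}{98}\right)} = \frac{28360}{8538 + \left(40 + \frac{21113}{98}\right)} = \frac{28360}{8538 + \frac{25033}{98}} = \frac{28360}{\frac{861757}{98}} = 28360 \cdot \frac{98}{861757} = \frac{2779280}{861757}$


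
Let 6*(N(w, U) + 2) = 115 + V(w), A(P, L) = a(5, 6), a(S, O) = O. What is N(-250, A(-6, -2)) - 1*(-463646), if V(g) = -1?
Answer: 463663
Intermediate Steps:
A(P, L) = 6
N(w, U) = 17 (N(w, U) = -2 + (115 - 1)/6 = -2 + (1/6)*114 = -2 + 19 = 17)
N(-250, A(-6, -2)) - 1*(-463646) = 17 - 1*(-463646) = 17 + 463646 = 463663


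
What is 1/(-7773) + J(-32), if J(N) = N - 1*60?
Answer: -715117/7773 ≈ -92.000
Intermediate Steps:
J(N) = -60 + N (J(N) = N - 60 = -60 + N)
1/(-7773) + J(-32) = 1/(-7773) + (-60 - 32) = -1/7773 - 92 = -715117/7773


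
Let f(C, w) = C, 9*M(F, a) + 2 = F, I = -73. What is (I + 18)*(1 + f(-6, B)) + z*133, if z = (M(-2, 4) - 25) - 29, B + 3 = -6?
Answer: -62695/9 ≈ -6966.1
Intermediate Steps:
M(F, a) = -2/9 + F/9
B = -9 (B = -3 - 6 = -9)
z = -490/9 (z = ((-2/9 + (⅑)*(-2)) - 25) - 29 = ((-2/9 - 2/9) - 25) - 29 = (-4/9 - 25) - 29 = -229/9 - 29 = -490/9 ≈ -54.444)
(I + 18)*(1 + f(-6, B)) + z*133 = (-73 + 18)*(1 - 6) - 490/9*133 = -55*(-5) - 65170/9 = 275 - 65170/9 = -62695/9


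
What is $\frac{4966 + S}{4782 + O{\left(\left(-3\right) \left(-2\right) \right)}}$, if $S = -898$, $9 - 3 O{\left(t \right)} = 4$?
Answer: $\frac{108}{127} \approx 0.85039$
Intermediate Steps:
$O{\left(t \right)} = \frac{5}{3}$ ($O{\left(t \right)} = 3 - \frac{4}{3} = \frac{5}{3}$)
$\frac{4966 + S}{4782 + O{\left(\left(-3\right) \left(-2\right) \right)}} = \frac{4966 - 898}{4782 + \frac{5}{3}} = \frac{4068}{\frac{14351}{3}} = 4068 \cdot \frac{3}{14351} = \frac{108}{127}$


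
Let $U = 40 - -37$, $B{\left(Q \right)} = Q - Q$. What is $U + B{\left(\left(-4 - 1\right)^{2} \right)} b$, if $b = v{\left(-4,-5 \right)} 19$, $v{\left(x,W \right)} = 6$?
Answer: $77$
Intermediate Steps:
$B{\left(Q \right)} = 0$
$b = 114$ ($b = 6 \cdot 19 = 114$)
$U = 77$ ($U = 40 + 37 = 77$)
$U + B{\left(\left(-4 - 1\right)^{2} \right)} b = 77 + 0 \cdot 114 = 77 + 0 = 77$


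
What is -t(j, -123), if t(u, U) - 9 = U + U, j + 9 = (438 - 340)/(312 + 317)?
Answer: 237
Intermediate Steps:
j = -5563/629 (j = -9 + (438 - 340)/(312 + 317) = -9 + 98/629 = -5563/629 ≈ -8.8442)
t(u, U) = 9 + 2*U (t(u, U) = 9 + (U + U) = 9 + 2*U)
-t(j, -123) = -(9 + 2*(-123)) = -(9 - 246) = -1*(-237) = 237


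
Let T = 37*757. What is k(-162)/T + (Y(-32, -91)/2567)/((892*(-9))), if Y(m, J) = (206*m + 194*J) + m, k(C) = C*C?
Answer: 270756550123/288602999442 ≈ 0.93816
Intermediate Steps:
k(C) = C²
T = 28009
Y(m, J) = 194*J + 207*m (Y(m, J) = (194*J + 206*m) + m = 194*J + 207*m)
k(-162)/T + (Y(-32, -91)/2567)/((892*(-9))) = (-162)²/28009 + ((194*(-91) + 207*(-32))/2567)/((892*(-9))) = 26244*(1/28009) + ((-17654 - 6624)*(1/2567))/(-8028) = 26244/28009 - 24278*1/2567*(-1/8028) = 26244/28009 - 24278/2567*(-1/8028) = 26244/28009 + 12139/10303938 = 270756550123/288602999442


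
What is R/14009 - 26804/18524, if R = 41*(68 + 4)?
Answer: -80203597/64875679 ≈ -1.2363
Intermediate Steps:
R = 2952 (R = 41*72 = 2952)
R/14009 - 26804/18524 = 2952/14009 - 26804/18524 = 2952*(1/14009) - 26804*1/18524 = 2952/14009 - 6701/4631 = -80203597/64875679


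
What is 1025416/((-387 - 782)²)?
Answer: 146488/195223 ≈ 0.75036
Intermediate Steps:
1025416/((-387 - 782)²) = 1025416/((-1169)²) = 1025416/1366561 = 1025416*(1/1366561) = 146488/195223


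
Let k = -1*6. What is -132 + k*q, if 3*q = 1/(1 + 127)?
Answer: -8449/64 ≈ -132.02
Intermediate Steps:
k = -6
q = 1/384 (q = 1/(3*(1 + 127)) = (⅓)/128 = (⅓)*(1/128) = 1/384 ≈ 0.0026042)
-132 + k*q = -132 - 6*1/384 = -132 - 1/64 = -8449/64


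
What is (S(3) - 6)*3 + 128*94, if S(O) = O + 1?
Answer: 12026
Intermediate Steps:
S(O) = 1 + O
(S(3) - 6)*3 + 128*94 = ((1 + 3) - 6)*3 + 128*94 = (4 - 6)*3 + 12032 = -2*3 + 12032 = -6 + 12032 = 12026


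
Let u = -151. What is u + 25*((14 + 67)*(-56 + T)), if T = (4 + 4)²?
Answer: 16049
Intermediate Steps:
T = 64 (T = 8² = 64)
u + 25*((14 + 67)*(-56 + T)) = -151 + 25*((14 + 67)*(-56 + 64)) = -151 + 25*(81*8) = -151 + 25*648 = -151 + 16200 = 16049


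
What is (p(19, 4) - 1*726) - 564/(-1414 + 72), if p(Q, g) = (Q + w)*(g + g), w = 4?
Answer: -363400/671 ≈ -541.58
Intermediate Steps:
p(Q, g) = 2*g*(4 + Q) (p(Q, g) = (Q + 4)*(g + g) = (4 + Q)*(2*g) = 2*g*(4 + Q))
(p(19, 4) - 1*726) - 564/(-1414 + 72) = (2*4*(4 + 19) - 1*726) - 564/(-1414 + 72) = (2*4*23 - 726) - 564/(-1342) = (184 - 726) - 564*(-1/1342) = -542 + 282/671 = -363400/671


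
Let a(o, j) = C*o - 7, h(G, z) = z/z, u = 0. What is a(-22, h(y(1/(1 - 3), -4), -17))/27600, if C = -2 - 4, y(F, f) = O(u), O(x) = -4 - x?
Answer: 5/1104 ≈ 0.0045290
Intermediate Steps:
y(F, f) = -4 (y(F, f) = -4 - 1*0 = -4 + 0 = -4)
C = -6
h(G, z) = 1
a(o, j) = -7 - 6*o (a(o, j) = -6*o - 7 = -7 - 6*o)
a(-22, h(y(1/(1 - 3), -4), -17))/27600 = (-7 - 6*(-22))/27600 = (-7 + 132)*(1/27600) = 125*(1/27600) = 5/1104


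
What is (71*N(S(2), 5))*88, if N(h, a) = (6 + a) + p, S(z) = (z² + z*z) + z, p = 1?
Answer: 74976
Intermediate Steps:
S(z) = z + 2*z² (S(z) = (z² + z²) + z = 2*z² + z = z + 2*z²)
N(h, a) = 7 + a (N(h, a) = (6 + a) + 1 = 7 + a)
(71*N(S(2), 5))*88 = (71*(7 + 5))*88 = (71*12)*88 = 852*88 = 74976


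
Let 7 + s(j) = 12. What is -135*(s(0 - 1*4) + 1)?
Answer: -810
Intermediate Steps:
s(j) = 5 (s(j) = -7 + 12 = 5)
-135*(s(0 - 1*4) + 1) = -135*(5 + 1) = -135*6 = -810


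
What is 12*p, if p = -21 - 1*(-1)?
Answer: -240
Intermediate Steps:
p = -20 (p = -21 + 1 = -20)
12*p = 12*(-20) = -240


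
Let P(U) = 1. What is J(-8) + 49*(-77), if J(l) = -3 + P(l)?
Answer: -3775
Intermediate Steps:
J(l) = -2 (J(l) = -3 + 1 = -2)
J(-8) + 49*(-77) = -2 + 49*(-77) = -2 - 3773 = -3775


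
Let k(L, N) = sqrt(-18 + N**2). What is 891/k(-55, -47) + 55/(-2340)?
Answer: -11/468 + 891*sqrt(2191)/2191 ≈ 19.012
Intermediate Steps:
891/k(-55, -47) + 55/(-2340) = 891/(sqrt(-18 + (-47)**2)) + 55/(-2340) = 891/(sqrt(-18 + 2209)) + 55*(-1/2340) = 891/(sqrt(2191)) - 11/468 = 891*(sqrt(2191)/2191) - 11/468 = 891*sqrt(2191)/2191 - 11/468 = -11/468 + 891*sqrt(2191)/2191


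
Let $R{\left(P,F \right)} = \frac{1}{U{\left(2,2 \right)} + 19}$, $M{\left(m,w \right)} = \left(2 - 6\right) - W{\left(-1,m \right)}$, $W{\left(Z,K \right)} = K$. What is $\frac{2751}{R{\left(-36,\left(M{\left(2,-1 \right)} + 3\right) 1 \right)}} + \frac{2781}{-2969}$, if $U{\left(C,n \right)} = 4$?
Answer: $\frac{187854756}{2969} \approx 63272.0$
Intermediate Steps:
$M{\left(m,w \right)} = -4 - m$ ($M{\left(m,w \right)} = \left(2 - 6\right) - m = -4 - m$)
$R{\left(P,F \right)} = \frac{1}{23}$ ($R{\left(P,F \right)} = \frac{1}{4 + 19} = \frac{1}{23}$)
$\frac{2751}{R{\left(-36,\left(M{\left(2,-1 \right)} + 3\right) 1 \right)}} + \frac{2781}{-2969} = 2751 \frac{1}{\frac{1}{23}} + \frac{2781}{-2969} = 2751 \cdot 23 + 2781 \left(- \frac{1}{2969}\right) = 63273 - \frac{2781}{2969} = \frac{187854756}{2969}$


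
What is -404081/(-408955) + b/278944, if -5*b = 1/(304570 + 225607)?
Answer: 59759415072610337/60480229436803040 ≈ 0.98808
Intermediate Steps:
b = -1/2650885 (b = -1/(5*(304570 + 225607)) = -1/5/530177 = -1/5*1/530177 = -1/2650885 ≈ -3.7723e-7)
-404081/(-408955) + b/278944 = -404081/(-408955) - 1/2650885/278944 = -404081*(-1/408955) - 1/2650885*1/278944 = 404081/408955 - 1/739448465440 = 59759415072610337/60480229436803040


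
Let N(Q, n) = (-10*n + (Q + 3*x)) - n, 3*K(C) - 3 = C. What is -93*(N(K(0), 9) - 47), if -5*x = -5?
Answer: 13206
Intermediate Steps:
K(C) = 1 + C/3
x = 1 (x = -⅕*(-5) = 1)
N(Q, n) = 3 + Q - 11*n (N(Q, n) = (-10*n + (Q + 3*1)) - n = (-10*n + (Q + 3)) - n = (-10*n + (3 + Q)) - n = (3 + Q - 10*n) - n = 3 + Q - 11*n)
-93*(N(K(0), 9) - 47) = -93*((3 + (1 + (⅓)*0) - 11*9) - 47) = -93*((3 + (1 + 0) - 99) - 47) = -93*((3 + 1 - 99) - 47) = -93*(-95 - 47) = -93*(-142) = 13206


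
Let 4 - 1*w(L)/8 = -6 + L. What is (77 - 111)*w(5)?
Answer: -1360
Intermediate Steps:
w(L) = 80 - 8*L (w(L) = 32 - 8*(-6 + L) = 32 + (48 - 8*L) = 80 - 8*L)
(77 - 111)*w(5) = (77 - 111)*(80 - 8*5) = -34*(80 - 40) = -34*40 = -1360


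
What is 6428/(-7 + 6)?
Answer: -6428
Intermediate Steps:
6428/(-7 + 6) = 6428/(-1) = -1*6428 = -6428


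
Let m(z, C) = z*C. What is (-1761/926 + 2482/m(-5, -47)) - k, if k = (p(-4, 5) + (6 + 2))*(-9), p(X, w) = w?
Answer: 27344867/217610 ≈ 125.66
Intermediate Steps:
k = -117 (k = (5 + (6 + 2))*(-9) = (5 + 8)*(-9) = 13*(-9) = -117)
m(z, C) = C*z
(-1761/926 + 2482/m(-5, -47)) - k = (-1761/926 + 2482/((-47*(-5)))) - 1*(-117) = (-1761*1/926 + 2482/235) + 117 = (-1761/926 + 2482*(1/235)) + 117 = (-1761/926 + 2482/235) + 117 = 1884497/217610 + 117 = 27344867/217610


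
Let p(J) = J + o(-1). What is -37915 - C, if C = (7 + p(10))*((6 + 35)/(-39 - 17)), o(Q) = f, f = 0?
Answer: -2122543/56 ≈ -37903.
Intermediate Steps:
o(Q) = 0
p(J) = J (p(J) = J + 0 = J)
C = -697/56 (C = (7 + 10)*((6 + 35)/(-39 - 17)) = 17*(41/(-56)) = 17*(41*(-1/56)) = 17*(-41/56) = -697/56 ≈ -12.446)
-37915 - C = -37915 - 1*(-697/56) = -37915 + 697/56 = -2122543/56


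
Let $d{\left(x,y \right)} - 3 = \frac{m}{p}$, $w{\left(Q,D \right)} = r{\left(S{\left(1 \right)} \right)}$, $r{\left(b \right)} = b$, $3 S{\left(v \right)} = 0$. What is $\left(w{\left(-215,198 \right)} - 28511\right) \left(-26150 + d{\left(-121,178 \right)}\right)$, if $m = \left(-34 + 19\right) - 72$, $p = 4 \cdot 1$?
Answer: $\frac{2984388925}{4} \approx 7.461 \cdot 10^{8}$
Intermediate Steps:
$p = 4$
$S{\left(v \right)} = 0$ ($S{\left(v \right)} = \frac{1}{3} \cdot 0 = 0$)
$w{\left(Q,D \right)} = 0$
$m = -87$ ($m = -15 - 72 = -87$)
$d{\left(x,y \right)} = - \frac{75}{4}$ ($d{\left(x,y \right)} = 3 - \frac{87}{4} = - \frac{75}{4}$)
$\left(w{\left(-215,198 \right)} - 28511\right) \left(-26150 + d{\left(-121,178 \right)}\right) = \left(0 - 28511\right) \left(-26150 - \frac{75}{4}\right) = \left(-28511\right) \left(- \frac{104675}{4}\right) = \frac{2984388925}{4}$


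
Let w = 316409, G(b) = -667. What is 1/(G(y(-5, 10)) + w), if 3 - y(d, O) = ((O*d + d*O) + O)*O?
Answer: 1/315742 ≈ 3.1671e-6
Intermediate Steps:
y(d, O) = 3 - O*(O + 2*O*d) (y(d, O) = 3 - ((O*d + d*O) + O)*O = 3 - ((O*d + O*d) + O)*O = 3 - (2*O*d + O)*O = 3 - (O + 2*O*d)*O = 3 - O*(O + 2*O*d))
1/(G(y(-5, 10)) + w) = 1/(-667 + 316409) = 1/315742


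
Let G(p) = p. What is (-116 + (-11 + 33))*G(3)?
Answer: -282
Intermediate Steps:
(-116 + (-11 + 33))*G(3) = (-116 + (-11 + 33))*3 = (-116 + 22)*3 = -94*3 = -282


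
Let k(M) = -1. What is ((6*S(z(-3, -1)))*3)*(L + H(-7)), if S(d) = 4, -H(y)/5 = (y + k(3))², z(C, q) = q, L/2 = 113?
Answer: -6768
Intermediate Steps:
L = 226 (L = 2*113 = 226)
H(y) = -5*(-1 + y)² (H(y) = -5*(y - 1)² = -5*(-1 + y)²)
((6*S(z(-3, -1)))*3)*(L + H(-7)) = ((6*4)*3)*(226 - 5*(-1 - 7)²) = (24*3)*(226 - 5*(-8)²) = 72*(226 - 5*64) = 72*(226 - 320) = 72*(-94) = -6768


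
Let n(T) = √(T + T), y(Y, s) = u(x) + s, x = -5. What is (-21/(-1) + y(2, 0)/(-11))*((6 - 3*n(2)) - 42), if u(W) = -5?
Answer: -9912/11 ≈ -901.09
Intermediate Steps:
y(Y, s) = -5 + s
n(T) = √2*√T (n(T) = √(2*T) = √2*√T)
(-21/(-1) + y(2, 0)/(-11))*((6 - 3*n(2)) - 42) = (-21/(-1) + (-5 + 0)/(-11))*((6 - 3*√2*√2) - 42) = (-21*(-1) - 5*(-1/11))*((6 - 3*2) - 42) = (21 + 5/11)*((6 - 6) - 42) = 236*(0 - 42)/11 = (236/11)*(-42) = -9912/11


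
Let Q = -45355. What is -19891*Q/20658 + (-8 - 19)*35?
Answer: 882634495/20658 ≈ 42726.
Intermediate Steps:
-19891*Q/20658 + (-8 - 19)*35 = -19891/(20658/(-45355)) + (-8 - 19)*35 = -19891/(20658*(-1/45355)) - 27*35 = -19891/(-20658/45355) - 945 = -19891*(-45355/20658) - 945 = 902156305/20658 - 945 = 882634495/20658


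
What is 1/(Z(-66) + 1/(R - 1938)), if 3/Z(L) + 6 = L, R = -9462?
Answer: -2850/119 ≈ -23.950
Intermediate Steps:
Z(L) = 3/(-6 + L)
1/(Z(-66) + 1/(R - 1938)) = 1/(3/(-6 - 66) + 1/(-9462 - 1938)) = 1/(3/(-72) + 1/(-11400)) = 1/(3*(-1/72) - 1/11400) = 1/(-1/24 - 1/11400) = 1/(-119/2850) = -2850/119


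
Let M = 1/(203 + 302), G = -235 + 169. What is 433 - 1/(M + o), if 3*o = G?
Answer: 4810702/11109 ≈ 433.05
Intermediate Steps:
G = -66
o = -22 (o = (⅓)*(-66) = -22)
M = 1/505 ≈ 0.0019802
433 - 1/(M + o) = 433 - 1/(1/505 - 22) = 433 - 1/(-11109/505) = 433 - 1*(-505/11109) = 433 + 505/11109 = 4810702/11109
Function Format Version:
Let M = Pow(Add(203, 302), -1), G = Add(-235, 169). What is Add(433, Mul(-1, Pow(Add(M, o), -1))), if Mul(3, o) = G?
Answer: Rational(4810702, 11109) ≈ 433.05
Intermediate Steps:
G = -66
o = -22 (o = Mul(Rational(1, 3), -66) = -22)
M = Rational(1, 505) (M = Pow(505, -1) = Rational(1, 505) ≈ 0.0019802)
Add(433, Mul(-1, Pow(Add(M, o), -1))) = Add(433, Mul(-1, Pow(Add(Rational(1, 505), -22), -1))) = Add(433, Mul(-1, Pow(Rational(-11109, 505), -1))) = Add(433, Mul(-1, Rational(-505, 11109))) = Add(433, Rational(505, 11109)) = Rational(4810702, 11109)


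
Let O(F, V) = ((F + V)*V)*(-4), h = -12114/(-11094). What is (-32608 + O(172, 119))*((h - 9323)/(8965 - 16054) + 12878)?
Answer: -28888538791424984/13107561 ≈ -2.2040e+9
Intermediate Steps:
h = 2019/1849 (h = -12114*(-1/11094) = 2019/1849 ≈ 1.0919)
O(F, V) = -4*V*(F + V) (O(F, V) = (V*(F + V))*(-4) = -4*V*(F + V))
(-32608 + O(172, 119))*((h - 9323)/(8965 - 16054) + 12878) = (-32608 - 4*119*(172 + 119))*((2019/1849 - 9323)/(8965 - 16054) + 12878) = (-32608 - 4*119*291)*(-17236208/1849/(-7089) + 12878) = (-32608 - 138516)*(-17236208/1849*(-1/7089) + 12878) = -171124*(17236208/13107561 + 12878) = -171124*168816406766/13107561 = -28888538791424984/13107561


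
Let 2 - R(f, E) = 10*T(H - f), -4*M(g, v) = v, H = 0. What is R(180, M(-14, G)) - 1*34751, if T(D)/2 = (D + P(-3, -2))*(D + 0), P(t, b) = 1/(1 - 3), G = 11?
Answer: -684549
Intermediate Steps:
P(t, b) = -1/2 (P(t, b) = 1/(-2) = -1/2)
M(g, v) = -v/4
T(D) = 2*D*(-1/2 + D) (T(D) = 2*((D - 1/2)*(D + 0)) = 2*((-1/2 + D)*D) = 2*(D*(-1/2 + D)) = 2*D*(-1/2 + D))
R(f, E) = 2 + 10*f*(-1 - 2*f) (R(f, E) = 2 - 10*(0 - f)*(-1 + 2*(0 - f)) = 2 - 10*(-f)*(-1 + 2*(-f)) = 2 - 10*(-f)*(-1 - 2*f) = 2 - 10*(-f*(-1 - 2*f)) = 2 - (-10)*f*(-1 - 2*f) = 2 + 10*f*(-1 - 2*f))
R(180, M(-14, G)) - 1*34751 = (2 - 20*180**2 - 10*180) - 1*34751 = (2 - 20*32400 - 1800) - 34751 = (2 - 648000 - 1800) - 34751 = -649798 - 34751 = -684549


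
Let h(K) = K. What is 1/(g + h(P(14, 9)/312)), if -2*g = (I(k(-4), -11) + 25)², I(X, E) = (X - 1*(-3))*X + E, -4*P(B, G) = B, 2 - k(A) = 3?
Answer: -624/44935 ≈ -0.013887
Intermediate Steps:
k(A) = -1 (k(A) = 2 - 1*3 = 2 - 3 = -1)
P(B, G) = -B/4
I(X, E) = E + X*(3 + X) (I(X, E) = (X + 3)*X + E = (3 + X)*X + E = X*(3 + X) + E = E + X*(3 + X))
g = -72 (g = -((-11 + (-1)² + 3*(-1)) + 25)²/2 = -((-11 + 1 - 3) + 25)²/2 = -(-13 + 25)²/2 = -½*12² = -½*144 = -72)
1/(g + h(P(14, 9)/312)) = 1/(-72 - ¼*14/312) = 1/(-72 - 7/2*1/312) = 1/(-72 - 7/624) = 1/(-44935/624) = -624/44935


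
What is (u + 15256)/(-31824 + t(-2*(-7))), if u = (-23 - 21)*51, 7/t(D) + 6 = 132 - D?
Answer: -208192/509183 ≈ -0.40887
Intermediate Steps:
t(D) = 7/(126 - D) (t(D) = 7/(-6 + (132 - D)) = 7/(126 - D))
u = -2244 (u = -44*51 = -2244)
(u + 15256)/(-31824 + t(-2*(-7))) = (-2244 + 15256)/(-31824 - 7/(-126 - 2*(-7))) = 13012/(-31824 - 7/(-126 + 14)) = 13012/(-31824 - 7/(-112)) = 13012/(-31824 - 7*(-1/112)) = 13012/(-31824 + 1/16) = 13012/(-509183/16) = 13012*(-16/509183) = -208192/509183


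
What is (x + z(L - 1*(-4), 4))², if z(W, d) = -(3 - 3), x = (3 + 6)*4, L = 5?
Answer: 1296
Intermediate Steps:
x = 36 (x = 9*4 = 36)
z(W, d) = 0 (z(W, d) = -1*0 = 0)
(x + z(L - 1*(-4), 4))² = (36 + 0)² = 36² = 1296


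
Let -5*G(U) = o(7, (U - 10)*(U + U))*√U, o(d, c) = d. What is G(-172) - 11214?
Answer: -11214 - 14*I*√43/5 ≈ -11214.0 - 18.361*I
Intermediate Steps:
G(U) = -7*√U/5
G(-172) - 11214 = -14*I*√43/5 - 11214 = -11214 - 14*I*√43/5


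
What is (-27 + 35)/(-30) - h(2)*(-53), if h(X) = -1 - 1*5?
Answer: -4774/15 ≈ -318.27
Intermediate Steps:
h(X) = -6 (h(X) = -1 - 5 = -6)
(-27 + 35)/(-30) - h(2)*(-53) = (-27 + 35)/(-30) - (-6)*(-53) = -1/30*8 - 1*318 = -4/15 - 318 = -4774/15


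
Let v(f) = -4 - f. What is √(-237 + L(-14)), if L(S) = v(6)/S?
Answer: I*√11578/7 ≈ 15.372*I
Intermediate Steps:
L(S) = -10/S (L(S) = (-4 - 1*6)/S = (-4 - 6)/S = -10/S)
√(-237 + L(-14)) = √(-237 - 10/(-14)) = √(-237 - 10*(-1/14)) = √(-237 + 5/7) = √(-1654/7) = I*√11578/7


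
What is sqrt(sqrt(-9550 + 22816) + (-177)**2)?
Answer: sqrt(31329 + 3*sqrt(1474)) ≈ 177.32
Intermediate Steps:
sqrt(sqrt(-9550 + 22816) + (-177)**2) = sqrt(sqrt(13266) + 31329) = sqrt(3*sqrt(1474) + 31329) = sqrt(31329 + 3*sqrt(1474))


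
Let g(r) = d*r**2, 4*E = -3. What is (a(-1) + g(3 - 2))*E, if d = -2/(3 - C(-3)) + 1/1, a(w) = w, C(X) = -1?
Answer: 3/8 ≈ 0.37500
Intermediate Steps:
E = -3/4 (E = (1/4)*(-3) = -3/4 ≈ -0.75000)
d = 1/2 (d = -2/(3 - 1*(-1)) + 1/1 = -2/(3 + 1) + 1*1 = -2/4 + 1 = -2*1/4 + 1 = -1/2 + 1 = 1/2 ≈ 0.50000)
g(r) = r**2/2
(a(-1) + g(3 - 2))*E = (-1 + (3 - 2)**2/2)*(-3/4) = (-1 + (1/2)*1**2)*(-3/4) = (-1 + (1/2)*1)*(-3/4) = (-1 + 1/2)*(-3/4) = -1/2*(-3/4) = 3/8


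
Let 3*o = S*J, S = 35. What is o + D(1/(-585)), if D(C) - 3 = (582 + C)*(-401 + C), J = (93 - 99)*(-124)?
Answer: -76897721159/342225 ≈ -2.2470e+5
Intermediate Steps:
J = 744 (J = -6*(-124) = 744)
D(C) = 3 + (-401 + C)*(582 + C) (D(C) = 3 + (582 + C)*(-401 + C) = 3 + (-401 + C)*(582 + C))
o = 8680 (o = (35*744)/3 = (1/3)*26040 = 8680)
o + D(1/(-585)) = 8680 + (-233379 + (1/(-585))**2 + 181/(-585)) = 8680 + (-233379 + (-1/585)**2 + 181*(-1/585)) = 8680 + (-233379 + 1/342225 - 181/585) = 8680 - 79868234159/342225 = -76897721159/342225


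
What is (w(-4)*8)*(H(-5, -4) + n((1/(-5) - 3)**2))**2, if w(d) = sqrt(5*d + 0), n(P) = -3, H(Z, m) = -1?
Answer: 256*I*sqrt(5) ≈ 572.43*I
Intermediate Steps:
w(d) = sqrt(5)*sqrt(d) (w(d) = sqrt(5*d) = sqrt(5)*sqrt(d))
(w(-4)*8)*(H(-5, -4) + n((1/(-5) - 3)**2))**2 = ((sqrt(5)*sqrt(-4))*8)*(-1 - 3)**2 = ((sqrt(5)*(2*I))*8)*(-4)**2 = ((2*I*sqrt(5))*8)*16 = (16*I*sqrt(5))*16 = 256*I*sqrt(5)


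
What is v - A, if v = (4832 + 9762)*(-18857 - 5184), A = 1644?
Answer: -350855998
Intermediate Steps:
v = -350854354 (v = 14594*(-24041) = -350854354)
v - A = -350854354 - 1*1644 = -350854354 - 1644 = -350855998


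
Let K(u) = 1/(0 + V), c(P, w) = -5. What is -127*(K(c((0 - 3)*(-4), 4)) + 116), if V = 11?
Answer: -162179/11 ≈ -14744.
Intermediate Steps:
K(u) = 1/11 (K(u) = 1/(0 + 11) = 1/11)
-127*(K(c((0 - 3)*(-4), 4)) + 116) = -127*(1/11 + 116) = -127*1277/11 = -162179/11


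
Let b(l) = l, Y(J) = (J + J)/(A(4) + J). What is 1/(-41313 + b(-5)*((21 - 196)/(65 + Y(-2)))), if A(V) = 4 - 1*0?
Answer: -9/371692 ≈ -2.4214e-5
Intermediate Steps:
A(V) = 4 (A(V) = 4 + 0 = 4)
Y(J) = 2*J/(4 + J) (Y(J) = (J + J)/(4 + J) = (2*J)/(4 + J) = 2*J/(4 + J))
1/(-41313 + b(-5)*((21 - 196)/(65 + Y(-2)))) = 1/(-41313 - 5*(21 - 196)/(65 + 2*(-2)/(4 - 2))) = 1/(-41313 - (-875)/(65 + 2*(-2)/2)) = 1/(-41313 - (-875)/(65 + 2*(-2)*(½))) = 1/(-41313 - (-875)/(65 - 2)) = 1/(-41313 - (-875)/63) = 1/(-41313 - 5*(-25/9)) = 1/(-41313 + 125/9) = 1/(-371692/9) = -9/371692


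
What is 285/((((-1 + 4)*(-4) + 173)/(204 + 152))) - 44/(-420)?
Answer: 1522153/2415 ≈ 630.29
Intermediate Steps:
285/((((-1 + 4)*(-4) + 173)/(204 + 152))) - 44/(-420) = 285/(((3*(-4) + 173)/356)) - 44*(-1/420) = 285/(((-12 + 173)*(1/356))) + 11/105 = 285/((161*(1/356))) + 11/105 = 285/(161/356) + 11/105 = 285*(356/161) + 11/105 = 101460/161 + 11/105 = 1522153/2415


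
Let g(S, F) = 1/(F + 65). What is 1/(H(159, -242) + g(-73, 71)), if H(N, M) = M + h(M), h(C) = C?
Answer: -136/65823 ≈ -0.0020661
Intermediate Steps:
H(N, M) = 2*M (H(N, M) = M + M = 2*M)
g(S, F) = 1/(65 + F)
1/(H(159, -242) + g(-73, 71)) = 1/(2*(-242) + 1/(65 + 71)) = 1/(-484 + 1/136) = 1/(-65823/136) = -136/65823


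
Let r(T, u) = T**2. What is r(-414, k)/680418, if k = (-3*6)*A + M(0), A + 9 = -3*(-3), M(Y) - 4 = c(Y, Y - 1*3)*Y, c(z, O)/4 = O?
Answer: 9522/37801 ≈ 0.25190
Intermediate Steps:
c(z, O) = 4*O
M(Y) = 4 + Y*(-12 + 4*Y) (M(Y) = 4 + (4*(Y - 1*3))*Y = 4 + (4*(Y - 3))*Y = 4 + (4*(-3 + Y))*Y = 4 + (-12 + 4*Y)*Y = 4 + Y*(-12 + 4*Y))
A = 0 (A = -9 - 3*(-3) = -9 + 9 = 0)
k = 4 (k = -3*6*0 + (4 + 4*0*(-3 + 0)) = -18*0 + (4 + 4*0*(-3)) = 0 + (4 + 0) = 0 + 4 = 4)
r(-414, k)/680418 = (-414)**2/680418 = 171396*(1/680418) = 9522/37801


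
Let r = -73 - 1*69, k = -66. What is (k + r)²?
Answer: 43264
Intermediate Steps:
r = -142 (r = -73 - 69 = -142)
(k + r)² = (-66 - 142)² = (-208)² = 43264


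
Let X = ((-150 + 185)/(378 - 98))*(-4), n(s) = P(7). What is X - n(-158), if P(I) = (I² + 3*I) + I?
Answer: -155/2 ≈ -77.500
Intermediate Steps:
P(I) = I² + 4*I
n(s) = 77 (n(s) = 7*(4 + 7) = 7*11 = 77)
X = -½ (X = (35/280)*(-4) = (35*(1/280))*(-4) = (⅛)*(-4) = -½ ≈ -0.50000)
X - n(-158) = -½ - 1*77 = -½ - 77 = -155/2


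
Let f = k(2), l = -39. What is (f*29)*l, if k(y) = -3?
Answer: 3393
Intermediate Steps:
f = -3
(f*29)*l = -3*29*(-39) = -87*(-39) = 3393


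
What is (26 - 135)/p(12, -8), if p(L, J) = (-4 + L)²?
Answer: -109/64 ≈ -1.7031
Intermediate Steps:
(26 - 135)/p(12, -8) = (26 - 135)/((-4 + 12)²) = -109/(8²) = -109/64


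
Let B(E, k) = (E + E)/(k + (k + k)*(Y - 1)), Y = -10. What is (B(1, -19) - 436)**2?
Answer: 30262777444/159201 ≈ 1.9009e+5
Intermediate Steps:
B(E, k) = -2*E/(21*k) (B(E, k) = (E + E)/(k + (k + k)*(-10 - 1)) = (2*E)/(k + (2*k)*(-11)) = (2*E)/(k - 22*k) = (2*E)/((-21*k)) = (2*E)*(-1/(21*k)) = -2*E/(21*k))
(B(1, -19) - 436)**2 = (-2/21*1/(-19) - 436)**2 = (-2/21*1*(-1/19) - 436)**2 = (2/399 - 436)**2 = (-173962/399)**2 = 30262777444/159201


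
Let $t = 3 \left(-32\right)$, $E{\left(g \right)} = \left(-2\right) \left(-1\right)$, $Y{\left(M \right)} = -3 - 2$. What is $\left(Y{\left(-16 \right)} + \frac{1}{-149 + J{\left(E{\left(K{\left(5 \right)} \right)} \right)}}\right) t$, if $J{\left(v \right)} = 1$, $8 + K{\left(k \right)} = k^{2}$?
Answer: $\frac{17784}{37} \approx 480.65$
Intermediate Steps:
$Y{\left(M \right)} = -5$
$K{\left(k \right)} = -8 + k^{2}$
$E{\left(g \right)} = 2$
$t = -96$
$\left(Y{\left(-16 \right)} + \frac{1}{-149 + J{\left(E{\left(K{\left(5 \right)} \right)} \right)}}\right) t = \left(-5 + \frac{1}{-149 + 1}\right) \left(-96\right) = \left(-5 + \frac{1}{-148}\right) \left(-96\right) = \left(-5 - \frac{1}{148}\right) \left(-96\right) = \left(- \frac{741}{148}\right) \left(-96\right) = \frac{17784}{37}$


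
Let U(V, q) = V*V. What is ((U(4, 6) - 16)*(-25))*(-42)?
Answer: 0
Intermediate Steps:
U(V, q) = V**2
((U(4, 6) - 16)*(-25))*(-42) = ((4**2 - 16)*(-25))*(-42) = ((16 - 16)*(-25))*(-42) = (0*(-25))*(-42) = 0*(-42) = 0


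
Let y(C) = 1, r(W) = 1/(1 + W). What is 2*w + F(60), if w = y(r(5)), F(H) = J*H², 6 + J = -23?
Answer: -104398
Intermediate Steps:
J = -29 (J = -6 - 23 = -29)
F(H) = -29*H²
w = 1
2*w + F(60) = 2*1 - 29*60² = 2 - 29*3600 = 2 - 104400 = -104398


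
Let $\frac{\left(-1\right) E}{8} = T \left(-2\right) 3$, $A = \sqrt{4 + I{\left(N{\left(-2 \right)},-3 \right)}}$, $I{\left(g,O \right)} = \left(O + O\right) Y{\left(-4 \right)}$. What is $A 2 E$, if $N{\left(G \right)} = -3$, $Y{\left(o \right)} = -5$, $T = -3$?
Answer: $- 288 \sqrt{34} \approx -1679.3$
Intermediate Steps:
$I{\left(g,O \right)} = - 10 O$ ($I{\left(g,O \right)} = \left(O + O\right) \left(-5\right) = 2 O \left(-5\right) = - 10 O$)
$A = \sqrt{34}$ ($A = \sqrt{4 - -30} = \sqrt{4 + 30} = \sqrt{34} \approx 5.8309$)
$E = -144$ ($E = - 8 \left(-3\right) \left(-2\right) 3 = - 8 \cdot 6 \cdot 3 = \left(-8\right) 18 = -144$)
$A 2 E = \sqrt{34} \cdot 2 \left(-144\right) = 2 \sqrt{34} \left(-144\right) = - 288 \sqrt{34}$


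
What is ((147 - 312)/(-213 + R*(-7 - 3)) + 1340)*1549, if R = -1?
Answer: 421614565/203 ≈ 2.0769e+6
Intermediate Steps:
((147 - 312)/(-213 + R*(-7 - 3)) + 1340)*1549 = ((147 - 312)/(-213 - (-7 - 3)) + 1340)*1549 = (-165/(-213 - 1*(-10)) + 1340)*1549 = (-165/(-213 + 10) + 1340)*1549 = (-165/(-203) + 1340)*1549 = (-165*(-1/203) + 1340)*1549 = (165/203 + 1340)*1549 = (272185/203)*1549 = 421614565/203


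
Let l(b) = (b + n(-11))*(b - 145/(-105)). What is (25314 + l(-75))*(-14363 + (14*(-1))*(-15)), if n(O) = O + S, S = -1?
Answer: -3142418896/7 ≈ -4.4892e+8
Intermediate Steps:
n(O) = -1 + O (n(O) = O - 1 = -1 + O)
l(b) = (-12 + b)*(29/21 + b) (l(b) = (b + (-1 - 11))*(b - 145/(-105)) = (b - 12)*(b - 145*(-1/105)) = (-12 + b)*(b + 29/21) = (-12 + b)*(29/21 + b))
(25314 + l(-75))*(-14363 + (14*(-1))*(-15)) = (25314 + (-116/7 + (-75)² - 223/21*(-75)))*(-14363 + (14*(-1))*(-15)) = (25314 + (-116/7 + 5625 + 5575/7))*(-14363 - 14*(-15)) = (25314 + 44834/7)*(-14363 + 210) = (222032/7)*(-14153) = -3142418896/7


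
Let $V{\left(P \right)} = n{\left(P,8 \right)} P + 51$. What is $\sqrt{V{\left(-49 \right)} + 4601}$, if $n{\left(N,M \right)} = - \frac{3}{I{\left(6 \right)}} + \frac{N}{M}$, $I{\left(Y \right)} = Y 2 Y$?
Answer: $\frac{5 \sqrt{7134}}{6} \approx 70.386$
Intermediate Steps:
$I{\left(Y \right)} = 2 Y^{2}$ ($I{\left(Y \right)} = 2 Y Y = 2 Y^{2}$)
$n{\left(N,M \right)} = - \frac{1}{24} + \frac{N}{M}$ ($n{\left(N,M \right)} = - \frac{3}{2 \cdot 6^{2}} + \frac{N}{M} = - \frac{3}{2 \cdot 36} + \frac{N}{M} = - \frac{3}{72} + \frac{N}{M} = \left(-3\right) \frac{1}{72} + \frac{N}{M} = - \frac{1}{24} + \frac{N}{M}$)
$V{\left(P \right)} = 51 + P \left(- \frac{1}{24} + \frac{P}{8}\right)$ ($V{\left(P \right)} = \frac{P - \frac{1}{3}}{8} P + 51 = \frac{- \frac{1}{3} + P}{8} P + 51 = \left(- \frac{1}{24} + \frac{P}{8}\right) P + 51 = P \left(- \frac{1}{24} + \frac{P}{8}\right) + 51 = 51 + P \left(- \frac{1}{24} + \frac{P}{8}\right)$)
$\sqrt{V{\left(-49 \right)} + 4601} = \sqrt{\left(51 + \frac{1}{24} \left(-49\right) \left(-1 + 3 \left(-49\right)\right)\right) + 4601} = \sqrt{\left(51 + \frac{1}{24} \left(-49\right) \left(-1 - 147\right)\right) + 4601} = \sqrt{\left(51 + \frac{1}{24} \left(-49\right) \left(-148\right)\right) + 4601} = \sqrt{\left(51 + \frac{1813}{6}\right) + 4601} = \sqrt{\frac{2119}{6} + 4601} = \sqrt{\frac{29725}{6}} = \frac{5 \sqrt{7134}}{6}$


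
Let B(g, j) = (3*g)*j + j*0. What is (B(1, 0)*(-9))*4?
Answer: 0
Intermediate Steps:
B(g, j) = 3*g*j (B(g, j) = 3*g*j + 0 = 3*g*j)
(B(1, 0)*(-9))*4 = ((3*1*0)*(-9))*4 = (0*(-9))*4 = 0*4 = 0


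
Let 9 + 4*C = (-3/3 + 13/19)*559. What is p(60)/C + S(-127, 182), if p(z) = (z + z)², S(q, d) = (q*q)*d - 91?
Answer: 137948597/47 ≈ 2.9351e+6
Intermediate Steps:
S(q, d) = -91 + d*q² (S(q, d) = q²*d - 91 = d*q² - 91 = -91 + d*q²)
C = -3525/76 (C = -9/4 + ((-3/3 + 13/19)*559)/4 = -9/4 + ((-3*⅓ + 13*(1/19))*559)/4 = -9/4 + ((-1 + 13/19)*559)/4 = -9/4 + (-6/19*559)/4 = -9/4 + (¼)*(-3354/19) = -9/4 - 1677/38 = -3525/76 ≈ -46.382)
p(z) = 4*z² (p(z) = (2*z)² = 4*z²)
p(60)/C + S(-127, 182) = (4*60²)/(-3525/76) + (-91 + 182*(-127)²) = (4*3600)*(-76/3525) + (-91 + 182*16129) = 14400*(-76/3525) + (-91 + 2935478) = -14592/47 + 2935387 = 137948597/47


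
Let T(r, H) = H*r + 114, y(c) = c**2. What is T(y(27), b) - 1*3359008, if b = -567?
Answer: -3772237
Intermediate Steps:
T(r, H) = 114 + H*r
T(y(27), b) - 1*3359008 = (114 - 567*27**2) - 1*3359008 = (114 - 567*729) - 3359008 = (114 - 413343) - 3359008 = -413229 - 3359008 = -3772237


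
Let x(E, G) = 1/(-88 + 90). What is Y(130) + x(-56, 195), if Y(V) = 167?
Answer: 335/2 ≈ 167.50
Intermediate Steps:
x(E, G) = ½ (x(E, G) = 1/2 = ½)
Y(130) + x(-56, 195) = 167 + ½ = 335/2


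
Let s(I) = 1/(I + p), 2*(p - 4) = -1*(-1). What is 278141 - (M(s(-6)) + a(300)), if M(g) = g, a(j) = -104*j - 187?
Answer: 928586/3 ≈ 3.0953e+5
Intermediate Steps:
p = 9/2 (p = 4 + (-1*(-1))/2 = 4 + (1/2)*1 = 4 + 1/2 = 9/2 ≈ 4.5000)
s(I) = 1/(9/2 + I) (s(I) = 1/(I + 9/2) = 1/(9/2 + I))
a(j) = -187 - 104*j
278141 - (M(s(-6)) + a(300)) = 278141 - (2/(9 + 2*(-6)) + (-187 - 104*300)) = 278141 - (2/(9 - 12) + (-187 - 31200)) = 278141 - (2/(-3) - 31387) = 278141 - (2*(-1/3) - 31387) = 278141 - (-2/3 - 31387) = 278141 - 1*(-94163/3) = 278141 + 94163/3 = 928586/3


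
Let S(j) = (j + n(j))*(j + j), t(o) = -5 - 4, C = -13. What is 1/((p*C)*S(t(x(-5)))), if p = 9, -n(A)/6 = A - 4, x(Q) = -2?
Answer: 1/145314 ≈ 6.8817e-6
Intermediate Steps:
n(A) = 24 - 6*A (n(A) = -6*(A - 4) = -6*(-4 + A) = 24 - 6*A)
t(o) = -9
S(j) = 2*j*(24 - 5*j) (S(j) = (j + (24 - 6*j))*(j + j) = (24 - 5*j)*(2*j) = 2*j*(24 - 5*j))
1/((p*C)*S(t(x(-5)))) = 1/((9*(-13))*(2*(-9)*(24 - 5*(-9)))) = 1/(-234*(-9)*(24 + 45)) = 1/(-234*(-9)*69) = 1/(-117*(-1242)) = 1/145314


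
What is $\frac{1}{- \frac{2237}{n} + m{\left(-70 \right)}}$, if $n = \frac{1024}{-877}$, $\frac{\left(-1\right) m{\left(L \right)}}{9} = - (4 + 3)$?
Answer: $\frac{1024}{2026361} \approx 0.00050534$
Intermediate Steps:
$m{\left(L \right)} = 63$ ($m{\left(L \right)} = - 9 \left(- (4 + 3)\right) = - 9 \left(\left(-1\right) 7\right) = \left(-9\right) \left(-7\right) = 63$)
$n = - \frac{1024}{877}$ ($n = 1024 \left(- \frac{1}{877}\right) = - \frac{1024}{877} \approx -1.1676$)
$\frac{1}{- \frac{2237}{n} + m{\left(-70 \right)}} = \frac{1}{- \frac{2237}{- \frac{1024}{877}} + 63} = \frac{1}{\left(-2237\right) \left(- \frac{877}{1024}\right) + 63} = \frac{1}{\frac{1961849}{1024} + 63} = \frac{1}{\frac{2026361}{1024}} = \frac{1024}{2026361}$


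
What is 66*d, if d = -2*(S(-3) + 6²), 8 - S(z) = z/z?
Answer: -5676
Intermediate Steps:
S(z) = 7 (S(z) = 8 - z/z = 8 - 1*1 = 8 - 1 = 7)
d = -86 (d = -2*(7 + 6²) = -2*(7 + 36) = -2*43 = -86)
66*d = 66*(-86) = -5676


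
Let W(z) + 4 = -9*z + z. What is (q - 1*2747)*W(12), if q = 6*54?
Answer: 242300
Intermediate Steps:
q = 324
W(z) = -4 - 8*z (W(z) = -4 + (-9*z + z) = -4 - 8*z)
(q - 1*2747)*W(12) = (324 - 1*2747)*(-4 - 8*12) = (324 - 2747)*(-4 - 96) = -2423*(-100) = 242300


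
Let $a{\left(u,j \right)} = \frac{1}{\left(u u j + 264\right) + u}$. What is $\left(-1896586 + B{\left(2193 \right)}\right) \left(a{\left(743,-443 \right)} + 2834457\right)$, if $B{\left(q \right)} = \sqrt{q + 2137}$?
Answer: $- \frac{657342910137792338407}{122278350} + \frac{693185450211899 \sqrt{4330}}{244556700} \approx -5.3756 \cdot 10^{12}$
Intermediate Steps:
$B{\left(q \right)} = \sqrt{2137 + q}$
$a{\left(u,j \right)} = \frac{1}{264 + u + j u^{2}}$ ($a{\left(u,j \right)} = \frac{1}{\left(u^{2} j + 264\right) + u} = \frac{1}{\left(j u^{2} + 264\right) + u} = \frac{1}{\left(264 + j u^{2}\right) + u} = \frac{1}{264 + u + j u^{2}}$)
$\left(-1896586 + B{\left(2193 \right)}\right) \left(a{\left(743,-443 \right)} + 2834457\right) = \left(-1896586 + \sqrt{2137 + 2193}\right) \left(\frac{1}{264 + 743 - 443 \cdot 743^{2}} + 2834457\right) = \left(-1896586 + \sqrt{4330}\right) \left(\frac{1}{264 + 743 - 244557707} + 2834457\right) = \left(-1896586 + \sqrt{4330}\right) \left(\frac{1}{-244556700} + 2834457\right) = \left(-1896586 + \sqrt{4330}\right) \left(- \frac{1}{244556700} + 2834457\right) = \left(-1896586 + \sqrt{4330}\right) \frac{693185450211899}{244556700} = - \frac{657342910137792338407}{122278350} + \frac{693185450211899 \sqrt{4330}}{244556700}$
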